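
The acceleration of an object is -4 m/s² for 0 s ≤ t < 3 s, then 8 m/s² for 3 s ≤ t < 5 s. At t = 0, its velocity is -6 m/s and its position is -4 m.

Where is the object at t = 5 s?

On each constant-a segment, Δv = aΔt and Δx = v₀Δt + ½aΔt²; chain segment to segment.
0–3 s: v starts -6 m/s; Δx = -6·3 + ½·-4·3² = -36 m; v ends -18 m/s.
3–5 s: v starts -18 m/s; Δx = -18·2 + ½·8·2² = -20 m; v ends -2 m/s.
x(5) = -4 + Σ Δx = -60 m.

-60 m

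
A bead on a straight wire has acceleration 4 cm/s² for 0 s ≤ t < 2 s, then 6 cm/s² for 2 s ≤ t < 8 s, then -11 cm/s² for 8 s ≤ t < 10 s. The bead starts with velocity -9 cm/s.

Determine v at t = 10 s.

Δv equals the area under the a-t graph; then v = v₀ + Δv.
0–2 s: 4 × 2 = 8 cm/s
2–8 s: 6 × 6 = 36 cm/s
8–10 s: -11 × 2 = -22 cm/s
Δv = 22 cm/s, so v(10) = -9 + (22) = 13 cm/s.

13 cm/s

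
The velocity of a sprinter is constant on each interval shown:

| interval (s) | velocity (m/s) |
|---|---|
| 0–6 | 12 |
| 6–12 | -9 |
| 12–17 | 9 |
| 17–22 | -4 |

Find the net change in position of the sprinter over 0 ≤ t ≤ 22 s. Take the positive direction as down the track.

Net displacement equals the area under the velocity-time graph (areas below the axis count negative).
0–6 s: 12 × 6 = 72 m
6–12 s: -9 × 6 = -54 m
12–17 s: 9 × 5 = 45 m
17–22 s: -4 × 5 = -20 m
Net displacement = 43 m

43 m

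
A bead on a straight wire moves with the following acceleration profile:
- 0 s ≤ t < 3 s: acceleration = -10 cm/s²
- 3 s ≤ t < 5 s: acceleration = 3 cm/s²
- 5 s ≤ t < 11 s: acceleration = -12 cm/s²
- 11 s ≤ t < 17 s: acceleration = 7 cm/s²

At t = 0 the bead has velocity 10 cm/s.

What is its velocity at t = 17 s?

Δv equals the area under the a-t graph; then v = v₀ + Δv.
0–3 s: -10 × 3 = -30 cm/s
3–5 s: 3 × 2 = 6 cm/s
5–11 s: -12 × 6 = -72 cm/s
11–17 s: 7 × 6 = 42 cm/s
Δv = -54 cm/s, so v(17) = 10 + (-54) = -44 cm/s.

-44 cm/s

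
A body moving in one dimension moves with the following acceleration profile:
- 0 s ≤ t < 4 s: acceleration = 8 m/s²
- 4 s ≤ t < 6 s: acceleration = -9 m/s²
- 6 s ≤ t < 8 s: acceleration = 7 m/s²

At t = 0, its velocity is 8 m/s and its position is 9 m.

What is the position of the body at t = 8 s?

225 m

On each constant-a segment, Δv = aΔt and Δx = v₀Δt + ½aΔt²; chain segment to segment.
0–4 s: v starts 8 m/s; Δx = 8·4 + ½·8·4² = 96 m; v ends 40 m/s.
4–6 s: v starts 40 m/s; Δx = 40·2 + ½·-9·2² = 62 m; v ends 22 m/s.
6–8 s: v starts 22 m/s; Δx = 22·2 + ½·7·2² = 58 m; v ends 36 m/s.
x(8) = 9 + Σ Δx = 225 m.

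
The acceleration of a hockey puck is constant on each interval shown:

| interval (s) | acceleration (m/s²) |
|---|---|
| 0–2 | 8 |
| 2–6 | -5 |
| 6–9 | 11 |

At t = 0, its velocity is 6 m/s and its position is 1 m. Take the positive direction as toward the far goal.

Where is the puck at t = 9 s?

On each constant-a segment, Δv = aΔt and Δx = v₀Δt + ½aΔt²; chain segment to segment.
0–2 s: v starts 6 m/s; Δx = 6·2 + ½·8·2² = 28 m; v ends 22 m/s.
2–6 s: v starts 22 m/s; Δx = 22·4 + ½·-5·4² = 48 m; v ends 2 m/s.
6–9 s: v starts 2 m/s; Δx = 2·3 + ½·11·3² = 55.5 m; v ends 35 m/s.
x(9) = 1 + Σ Δx = 132.5 m.

132.5 m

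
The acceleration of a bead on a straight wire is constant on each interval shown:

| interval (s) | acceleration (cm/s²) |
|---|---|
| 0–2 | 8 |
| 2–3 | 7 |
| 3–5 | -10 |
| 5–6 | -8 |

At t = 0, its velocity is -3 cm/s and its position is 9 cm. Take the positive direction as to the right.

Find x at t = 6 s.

On each constant-a segment, Δv = aΔt and Δx = v₀Δt + ½aΔt²; chain segment to segment.
0–2 s: v starts -3 cm/s; Δx = -3·2 + ½·8·2² = 10 cm; v ends 13 cm/s.
2–3 s: v starts 13 cm/s; Δx = 13·1 + ½·7·1² = 16.5 cm; v ends 20 cm/s.
3–5 s: v starts 20 cm/s; Δx = 20·2 + ½·-10·2² = 20 cm; v ends 0 cm/s.
5–6 s: v starts 0 cm/s; Δx = 0·1 + ½·-8·1² = -4 cm; v ends -8 cm/s.
x(6) = 9 + Σ Δx = 51.5 cm.

51.5 cm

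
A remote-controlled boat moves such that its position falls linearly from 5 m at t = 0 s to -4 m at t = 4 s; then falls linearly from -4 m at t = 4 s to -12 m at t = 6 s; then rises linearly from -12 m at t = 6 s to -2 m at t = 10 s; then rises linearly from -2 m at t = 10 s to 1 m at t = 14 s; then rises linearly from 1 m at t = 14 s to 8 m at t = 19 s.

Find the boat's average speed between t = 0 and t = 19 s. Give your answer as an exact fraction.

37/19 m/s

Average speed = (total path length)/(elapsed time); on a piecewise-linear x-t graph the path length is Σ|Δx|.
0–4 s: |Δx| = |-4 − 5| = 9 m
4–6 s: |Δx| = |-12 − -4| = 8 m
6–10 s: |Δx| = |-2 − -12| = 10 m
10–14 s: |Δx| = |1 − -2| = 3 m
14–19 s: |Δx| = |8 − 1| = 7 m
Total path = 37 m; average speed = 37/19 = 37/19 m/s.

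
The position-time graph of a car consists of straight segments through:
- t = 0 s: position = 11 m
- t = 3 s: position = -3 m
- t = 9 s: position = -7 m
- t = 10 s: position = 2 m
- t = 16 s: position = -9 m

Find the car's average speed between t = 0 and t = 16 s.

2.375 m/s

Average speed = (total path length)/(elapsed time); on a piecewise-linear x-t graph the path length is Σ|Δx|.
0–3 s: |Δx| = |-3 − 11| = 14 m
3–9 s: |Δx| = |-7 − -3| = 4 m
9–10 s: |Δx| = |2 − -7| = 9 m
10–16 s: |Δx| = |-9 − 2| = 11 m
Total path = 38 m; average speed = 38/16 = 2.375 m/s.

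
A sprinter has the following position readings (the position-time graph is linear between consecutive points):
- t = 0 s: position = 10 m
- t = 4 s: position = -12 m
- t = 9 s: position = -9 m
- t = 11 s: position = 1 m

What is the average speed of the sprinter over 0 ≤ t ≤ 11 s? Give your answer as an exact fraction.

Average speed = (total path length)/(elapsed time); on a piecewise-linear x-t graph the path length is Σ|Δx|.
0–4 s: |Δx| = |-12 − 10| = 22 m
4–9 s: |Δx| = |-9 − -12| = 3 m
9–11 s: |Δx| = |1 − -9| = 10 m
Total path = 35 m; average speed = 35/11 = 35/11 m/s.

35/11 m/s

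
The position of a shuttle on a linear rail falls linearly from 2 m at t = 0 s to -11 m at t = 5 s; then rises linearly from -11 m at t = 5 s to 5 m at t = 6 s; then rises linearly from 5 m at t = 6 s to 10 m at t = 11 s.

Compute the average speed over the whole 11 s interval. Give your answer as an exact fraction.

34/11 m/s

Average speed = (total path length)/(elapsed time); on a piecewise-linear x-t graph the path length is Σ|Δx|.
0–5 s: |Δx| = |-11 − 2| = 13 m
5–6 s: |Δx| = |5 − -11| = 16 m
6–11 s: |Δx| = |10 − 5| = 5 m
Total path = 34 m; average speed = 34/11 = 34/11 m/s.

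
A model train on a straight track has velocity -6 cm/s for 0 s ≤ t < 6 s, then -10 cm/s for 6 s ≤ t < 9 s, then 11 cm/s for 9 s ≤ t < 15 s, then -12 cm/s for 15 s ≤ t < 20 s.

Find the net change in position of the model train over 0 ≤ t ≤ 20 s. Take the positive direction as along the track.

Net displacement equals the area under the velocity-time graph (areas below the axis count negative).
0–6 s: -6 × 6 = -36 cm
6–9 s: -10 × 3 = -30 cm
9–15 s: 11 × 6 = 66 cm
15–20 s: -12 × 5 = -60 cm
Net displacement = -60 cm

-60 cm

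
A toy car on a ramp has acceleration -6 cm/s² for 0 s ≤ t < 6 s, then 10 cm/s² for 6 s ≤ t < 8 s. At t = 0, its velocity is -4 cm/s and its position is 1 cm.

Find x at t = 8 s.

-191 cm

On each constant-a segment, Δv = aΔt and Δx = v₀Δt + ½aΔt²; chain segment to segment.
0–6 s: v starts -4 cm/s; Δx = -4·6 + ½·-6·6² = -132 cm; v ends -40 cm/s.
6–8 s: v starts -40 cm/s; Δx = -40·2 + ½·10·2² = -60 cm; v ends -20 cm/s.
x(8) = 1 + Σ Δx = -191 cm.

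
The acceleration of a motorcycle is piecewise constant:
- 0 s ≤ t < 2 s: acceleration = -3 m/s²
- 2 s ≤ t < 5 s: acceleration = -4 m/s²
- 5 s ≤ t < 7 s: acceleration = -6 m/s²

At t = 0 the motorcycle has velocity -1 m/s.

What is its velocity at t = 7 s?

-31 m/s

Δv equals the area under the a-t graph; then v = v₀ + Δv.
0–2 s: -3 × 2 = -6 m/s
2–5 s: -4 × 3 = -12 m/s
5–7 s: -6 × 2 = -12 m/s
Δv = -30 m/s, so v(7) = -1 + (-30) = -31 m/s.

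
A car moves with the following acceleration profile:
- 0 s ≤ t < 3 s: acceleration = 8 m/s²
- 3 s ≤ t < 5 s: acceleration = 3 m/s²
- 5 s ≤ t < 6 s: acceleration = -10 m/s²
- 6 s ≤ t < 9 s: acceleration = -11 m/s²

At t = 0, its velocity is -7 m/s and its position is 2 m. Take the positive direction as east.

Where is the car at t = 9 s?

On each constant-a segment, Δv = aΔt and Δx = v₀Δt + ½aΔt²; chain segment to segment.
0–3 s: v starts -7 m/s; Δx = -7·3 + ½·8·3² = 15 m; v ends 17 m/s.
3–5 s: v starts 17 m/s; Δx = 17·2 + ½·3·2² = 40 m; v ends 23 m/s.
5–6 s: v starts 23 m/s; Δx = 23·1 + ½·-10·1² = 18 m; v ends 13 m/s.
6–9 s: v starts 13 m/s; Δx = 13·3 + ½·-11·3² = -10.5 m; v ends -20 m/s.
x(9) = 2 + Σ Δx = 64.5 m.

64.5 m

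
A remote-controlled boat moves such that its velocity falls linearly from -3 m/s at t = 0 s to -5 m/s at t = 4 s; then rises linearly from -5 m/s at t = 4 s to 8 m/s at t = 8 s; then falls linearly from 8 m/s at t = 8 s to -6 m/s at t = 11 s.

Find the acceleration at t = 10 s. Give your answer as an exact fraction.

Acceleration is the slope of the v-t graph on 8–11 s: (-6 − 8)/(11 − 8) = -14/3 m/s².

-14/3 m/s²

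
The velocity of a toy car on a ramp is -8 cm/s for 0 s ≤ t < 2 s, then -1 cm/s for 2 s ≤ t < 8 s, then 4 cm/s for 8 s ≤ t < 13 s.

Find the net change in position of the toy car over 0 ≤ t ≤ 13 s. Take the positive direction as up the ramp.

-2 cm

Net displacement equals the area under the velocity-time graph (areas below the axis count negative).
0–2 s: -8 × 2 = -16 cm
2–8 s: -1 × 6 = -6 cm
8–13 s: 4 × 5 = 20 cm
Net displacement = -2 cm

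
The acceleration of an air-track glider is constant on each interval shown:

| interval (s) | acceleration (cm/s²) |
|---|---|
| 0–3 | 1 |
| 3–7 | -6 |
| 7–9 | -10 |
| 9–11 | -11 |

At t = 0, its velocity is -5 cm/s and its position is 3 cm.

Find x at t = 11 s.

On each constant-a segment, Δv = aΔt and Δx = v₀Δt + ½aΔt²; chain segment to segment.
0–3 s: v starts -5 cm/s; Δx = -5·3 + ½·1·3² = -10.5 cm; v ends -2 cm/s.
3–7 s: v starts -2 cm/s; Δx = -2·4 + ½·-6·4² = -56 cm; v ends -26 cm/s.
7–9 s: v starts -26 cm/s; Δx = -26·2 + ½·-10·2² = -72 cm; v ends -46 cm/s.
9–11 s: v starts -46 cm/s; Δx = -46·2 + ½·-11·2² = -114 cm; v ends -68 cm/s.
x(11) = 3 + Σ Δx = -249.5 cm.

-249.5 cm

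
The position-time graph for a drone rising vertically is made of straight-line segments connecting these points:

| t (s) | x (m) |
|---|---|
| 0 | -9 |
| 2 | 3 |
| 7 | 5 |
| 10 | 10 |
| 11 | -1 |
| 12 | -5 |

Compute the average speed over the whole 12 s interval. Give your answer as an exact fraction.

Average speed = (total path length)/(elapsed time); on a piecewise-linear x-t graph the path length is Σ|Δx|.
0–2 s: |Δx| = |3 − -9| = 12 m
2–7 s: |Δx| = |5 − 3| = 2 m
7–10 s: |Δx| = |10 − 5| = 5 m
10–11 s: |Δx| = |-1 − 10| = 11 m
11–12 s: |Δx| = |-5 − -1| = 4 m
Total path = 34 m; average speed = 34/12 = 17/6 m/s.

17/6 m/s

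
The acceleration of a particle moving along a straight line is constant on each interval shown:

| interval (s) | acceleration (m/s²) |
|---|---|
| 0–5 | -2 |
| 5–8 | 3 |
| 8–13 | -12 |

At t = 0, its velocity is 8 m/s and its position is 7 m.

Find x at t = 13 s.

On each constant-a segment, Δv = aΔt and Δx = v₀Δt + ½aΔt²; chain segment to segment.
0–5 s: v starts 8 m/s; Δx = 8·5 + ½·-2·5² = 15 m; v ends -2 m/s.
5–8 s: v starts -2 m/s; Δx = -2·3 + ½·3·3² = 7.5 m; v ends 7 m/s.
8–13 s: v starts 7 m/s; Δx = 7·5 + ½·-12·5² = -115 m; v ends -53 m/s.
x(13) = 7 + Σ Δx = -85.5 m.

-85.5 m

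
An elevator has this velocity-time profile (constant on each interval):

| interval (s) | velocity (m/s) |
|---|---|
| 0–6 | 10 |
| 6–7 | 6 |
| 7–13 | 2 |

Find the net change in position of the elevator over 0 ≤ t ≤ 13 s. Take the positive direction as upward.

78 m

Displacement is the signed area under the v-t curve.
0–6 s: 10 × 6 = 60 m
6–7 s: 6 × 1 = 6 m
7–13 s: 2 × 6 = 12 m
Net displacement = 78 m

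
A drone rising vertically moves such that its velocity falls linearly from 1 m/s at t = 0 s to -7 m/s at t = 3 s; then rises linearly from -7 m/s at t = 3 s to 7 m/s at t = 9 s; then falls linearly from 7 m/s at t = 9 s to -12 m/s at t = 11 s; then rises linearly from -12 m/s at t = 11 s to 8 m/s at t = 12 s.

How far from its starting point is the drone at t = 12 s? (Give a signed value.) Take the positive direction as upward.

-16 m

Net displacement equals the area under the velocity-time graph (areas below the axis count negative).
0–3 s: ½(1 + -7)(3) = -9 m
3–9 s: ½(-7 + 7)(6) = 0 m
9–11 s: ½(7 + -12)(2) = -5 m
11–12 s: ½(-12 + 8)(1) = -2 m
Net displacement = -16 m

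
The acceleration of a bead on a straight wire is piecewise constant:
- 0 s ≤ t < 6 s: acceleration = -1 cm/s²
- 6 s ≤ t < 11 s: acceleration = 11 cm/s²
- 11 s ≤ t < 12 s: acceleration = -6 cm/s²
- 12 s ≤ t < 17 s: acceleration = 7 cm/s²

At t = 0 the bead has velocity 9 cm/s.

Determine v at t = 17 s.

87 cm/s

Δv equals the area under the a-t graph; then v = v₀ + Δv.
0–6 s: -1 × 6 = -6 cm/s
6–11 s: 11 × 5 = 55 cm/s
11–12 s: -6 × 1 = -6 cm/s
12–17 s: 7 × 5 = 35 cm/s
Δv = 78 cm/s, so v(17) = 9 + (78) = 87 cm/s.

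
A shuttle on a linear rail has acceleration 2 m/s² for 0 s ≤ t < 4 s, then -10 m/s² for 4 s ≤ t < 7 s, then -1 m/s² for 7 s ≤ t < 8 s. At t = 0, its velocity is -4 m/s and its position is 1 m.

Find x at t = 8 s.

On each constant-a segment, Δv = aΔt and Δx = v₀Δt + ½aΔt²; chain segment to segment.
0–4 s: v starts -4 m/s; Δx = -4·4 + ½·2·4² = 0 m; v ends 4 m/s.
4–7 s: v starts 4 m/s; Δx = 4·3 + ½·-10·3² = -33 m; v ends -26 m/s.
7–8 s: v starts -26 m/s; Δx = -26·1 + ½·-1·1² = -26.5 m; v ends -27 m/s.
x(8) = 1 + Σ Δx = -58.5 m.

-58.5 m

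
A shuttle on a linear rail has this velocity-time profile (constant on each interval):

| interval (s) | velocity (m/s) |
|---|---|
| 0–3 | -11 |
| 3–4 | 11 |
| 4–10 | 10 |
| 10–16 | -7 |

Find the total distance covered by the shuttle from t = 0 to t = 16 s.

146 m

Distance (not displacement) is the total path length: add the absolute areas under v-t.
0–3 s: |-11| × 3 = 33 m
3–4 s: |11| × 1 = 11 m
4–10 s: |10| × 6 = 60 m
10–16 s: |-7| × 6 = 42 m
Total distance = 146 m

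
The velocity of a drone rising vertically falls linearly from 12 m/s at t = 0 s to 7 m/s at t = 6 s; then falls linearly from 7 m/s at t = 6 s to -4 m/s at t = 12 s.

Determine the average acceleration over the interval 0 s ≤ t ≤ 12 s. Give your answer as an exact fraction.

Average acceleration = Δv/Δt = (-4 − 12)/(12 − 0) = -4/3 m/s².

-4/3 m/s²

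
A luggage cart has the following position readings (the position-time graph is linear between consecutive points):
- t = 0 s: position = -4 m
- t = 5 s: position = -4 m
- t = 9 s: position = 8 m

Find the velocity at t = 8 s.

3 m/s

Velocity is the slope of the x-t graph on 5–9 s: (8 − -4)/(9 − 5) = 3 m/s.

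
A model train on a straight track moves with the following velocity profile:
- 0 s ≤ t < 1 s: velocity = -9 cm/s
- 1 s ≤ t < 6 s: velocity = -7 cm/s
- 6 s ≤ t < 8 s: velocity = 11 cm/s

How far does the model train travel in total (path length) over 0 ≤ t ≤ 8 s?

66 cm

Distance (not displacement) is the total path length: add the absolute areas under v-t.
0–1 s: |-9| × 1 = 9 cm
1–6 s: |-7| × 5 = 35 cm
6–8 s: |11| × 2 = 22 cm
Total distance = 66 cm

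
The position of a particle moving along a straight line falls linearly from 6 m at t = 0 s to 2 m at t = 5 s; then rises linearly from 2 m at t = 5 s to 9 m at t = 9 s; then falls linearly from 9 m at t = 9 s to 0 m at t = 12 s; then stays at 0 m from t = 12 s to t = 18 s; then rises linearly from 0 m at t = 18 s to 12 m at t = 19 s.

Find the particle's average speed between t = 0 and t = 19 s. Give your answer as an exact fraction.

Average speed = (total path length)/(elapsed time); on a piecewise-linear x-t graph the path length is Σ|Δx|.
0–5 s: |Δx| = |2 − 6| = 4 m
5–9 s: |Δx| = |9 − 2| = 7 m
9–12 s: |Δx| = |0 − 9| = 9 m
12–18 s: |Δx| = |0 − 0| = 0 m
18–19 s: |Δx| = |12 − 0| = 12 m
Total path = 32 m; average speed = 32/19 = 32/19 m/s.

32/19 m/s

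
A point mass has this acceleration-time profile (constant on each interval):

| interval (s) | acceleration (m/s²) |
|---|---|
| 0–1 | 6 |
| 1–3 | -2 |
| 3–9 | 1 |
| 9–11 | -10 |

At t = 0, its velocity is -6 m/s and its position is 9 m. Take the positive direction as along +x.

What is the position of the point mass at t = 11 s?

On each constant-a segment, Δv = aΔt and Δx = v₀Δt + ½aΔt²; chain segment to segment.
0–1 s: v starts -6 m/s; Δx = -6·1 + ½·6·1² = -3 m; v ends 0 m/s.
1–3 s: v starts 0 m/s; Δx = 0·2 + ½·-2·2² = -4 m; v ends -4 m/s.
3–9 s: v starts -4 m/s; Δx = -4·6 + ½·1·6² = -6 m; v ends 2 m/s.
9–11 s: v starts 2 m/s; Δx = 2·2 + ½·-10·2² = -16 m; v ends -18 m/s.
x(11) = 9 + Σ Δx = -20 m.

-20 m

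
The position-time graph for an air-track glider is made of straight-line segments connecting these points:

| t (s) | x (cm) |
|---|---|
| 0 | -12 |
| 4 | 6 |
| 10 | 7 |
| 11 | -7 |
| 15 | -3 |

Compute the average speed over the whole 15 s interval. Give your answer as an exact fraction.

37/15 cm/s

Average speed = (total path length)/(elapsed time); on a piecewise-linear x-t graph the path length is Σ|Δx|.
0–4 s: |Δx| = |6 − -12| = 18 cm
4–10 s: |Δx| = |7 − 6| = 1 cm
10–11 s: |Δx| = |-7 − 7| = 14 cm
11–15 s: |Δx| = |-3 − -7| = 4 cm
Total path = 37 cm; average speed = 37/15 = 37/15 cm/s.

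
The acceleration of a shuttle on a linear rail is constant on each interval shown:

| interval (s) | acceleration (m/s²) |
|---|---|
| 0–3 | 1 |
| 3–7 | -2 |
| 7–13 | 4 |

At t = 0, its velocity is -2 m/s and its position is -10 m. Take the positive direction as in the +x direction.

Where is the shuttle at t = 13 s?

On each constant-a segment, Δv = aΔt and Δx = v₀Δt + ½aΔt²; chain segment to segment.
0–3 s: v starts -2 m/s; Δx = -2·3 + ½·1·3² = -1.5 m; v ends 1 m/s.
3–7 s: v starts 1 m/s; Δx = 1·4 + ½·-2·4² = -12 m; v ends -7 m/s.
7–13 s: v starts -7 m/s; Δx = -7·6 + ½·4·6² = 30 m; v ends 17 m/s.
x(13) = -10 + Σ Δx = 6.5 m.

6.5 m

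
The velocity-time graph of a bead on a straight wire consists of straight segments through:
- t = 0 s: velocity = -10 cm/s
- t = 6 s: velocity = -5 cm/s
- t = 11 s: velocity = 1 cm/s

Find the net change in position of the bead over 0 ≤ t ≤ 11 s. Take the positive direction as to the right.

Displacement is the signed area under the v-t curve.
0–6 s: ½(-10 + -5)(6) = -45 cm
6–11 s: ½(-5 + 1)(5) = -10 cm
Net displacement = -55 cm

-55 cm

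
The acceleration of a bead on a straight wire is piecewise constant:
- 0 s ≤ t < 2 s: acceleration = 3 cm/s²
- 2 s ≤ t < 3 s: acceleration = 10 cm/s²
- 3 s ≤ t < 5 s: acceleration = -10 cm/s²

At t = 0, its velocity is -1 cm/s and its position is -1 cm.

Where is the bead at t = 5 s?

On each constant-a segment, Δv = aΔt and Δx = v₀Δt + ½aΔt²; chain segment to segment.
0–2 s: v starts -1 cm/s; Δx = -1·2 + ½·3·2² = 4 cm; v ends 5 cm/s.
2–3 s: v starts 5 cm/s; Δx = 5·1 + ½·10·1² = 10 cm; v ends 15 cm/s.
3–5 s: v starts 15 cm/s; Δx = 15·2 + ½·-10·2² = 10 cm; v ends -5 cm/s.
x(5) = -1 + Σ Δx = 23 cm.

23 cm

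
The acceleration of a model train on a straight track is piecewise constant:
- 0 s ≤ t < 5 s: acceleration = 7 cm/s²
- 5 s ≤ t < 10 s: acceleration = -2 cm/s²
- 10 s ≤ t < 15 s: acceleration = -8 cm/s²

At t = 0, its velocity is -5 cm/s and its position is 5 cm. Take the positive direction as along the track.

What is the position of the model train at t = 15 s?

On each constant-a segment, Δv = aΔt and Δx = v₀Δt + ½aΔt²; chain segment to segment.
0–5 s: v starts -5 cm/s; Δx = -5·5 + ½·7·5² = 62.5 cm; v ends 30 cm/s.
5–10 s: v starts 30 cm/s; Δx = 30·5 + ½·-2·5² = 125 cm; v ends 20 cm/s.
10–15 s: v starts 20 cm/s; Δx = 20·5 + ½·-8·5² = 0 cm; v ends -20 cm/s.
x(15) = 5 + Σ Δx = 192.5 cm.

192.5 cm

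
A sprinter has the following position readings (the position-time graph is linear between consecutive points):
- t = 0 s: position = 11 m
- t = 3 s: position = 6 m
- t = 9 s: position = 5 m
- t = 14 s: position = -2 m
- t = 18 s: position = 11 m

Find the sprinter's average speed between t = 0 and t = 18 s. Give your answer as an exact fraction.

Average speed = (total path length)/(elapsed time); on a piecewise-linear x-t graph the path length is Σ|Δx|.
0–3 s: |Δx| = |6 − 11| = 5 m
3–9 s: |Δx| = |5 − 6| = 1 m
9–14 s: |Δx| = |-2 − 5| = 7 m
14–18 s: |Δx| = |11 − -2| = 13 m
Total path = 26 m; average speed = 26/18 = 13/9 m/s.

13/9 m/s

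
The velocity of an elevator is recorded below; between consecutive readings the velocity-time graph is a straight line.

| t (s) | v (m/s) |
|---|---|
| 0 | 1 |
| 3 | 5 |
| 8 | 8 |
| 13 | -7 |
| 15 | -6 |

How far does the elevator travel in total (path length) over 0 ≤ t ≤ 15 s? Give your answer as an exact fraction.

220/3 m

Distance (not displacement) is the total path length: add the absolute areas under v-t.
0–3 s: |½(1 + 5)(3)| = 9 m
3–8 s: |½(5 + 8)(5)| = 32.5 m
8–13 s: v = 0 at t = 32/3 s; triangle areas 32/3 + 49/6 = 113/6 m
13–15 s: |½(-7 + -6)(2)| = 13 m
Total distance = 220/3 m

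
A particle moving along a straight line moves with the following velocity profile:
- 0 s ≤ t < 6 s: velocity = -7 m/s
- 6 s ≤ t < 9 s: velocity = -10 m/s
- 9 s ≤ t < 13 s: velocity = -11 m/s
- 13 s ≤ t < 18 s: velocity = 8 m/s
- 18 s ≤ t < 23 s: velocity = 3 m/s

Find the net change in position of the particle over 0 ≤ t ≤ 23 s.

-61 m

Net displacement equals the area under the velocity-time graph (areas below the axis count negative).
0–6 s: -7 × 6 = -42 m
6–9 s: -10 × 3 = -30 m
9–13 s: -11 × 4 = -44 m
13–18 s: 8 × 5 = 40 m
18–23 s: 3 × 5 = 15 m
Net displacement = -61 m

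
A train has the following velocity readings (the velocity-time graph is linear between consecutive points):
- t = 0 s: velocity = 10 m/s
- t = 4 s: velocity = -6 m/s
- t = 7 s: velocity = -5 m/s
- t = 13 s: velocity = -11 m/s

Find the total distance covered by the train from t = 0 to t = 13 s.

81.5 m

Distance (not displacement) is the total path length: add the absolute areas under v-t.
0–4 s: v = 0 at t = 2.5 s; triangle areas 12.5 + 4.5 = 17 m
4–7 s: |½(-6 + -5)(3)| = 16.5 m
7–13 s: |½(-5 + -11)(6)| = 48 m
Total distance = 81.5 m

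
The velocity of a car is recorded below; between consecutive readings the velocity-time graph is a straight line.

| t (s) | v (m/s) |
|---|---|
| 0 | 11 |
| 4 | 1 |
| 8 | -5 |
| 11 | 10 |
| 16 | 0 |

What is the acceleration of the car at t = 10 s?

Acceleration is the slope of the v-t graph on 8–11 s: (10 − -5)/(11 − 8) = 5 m/s².

5 m/s²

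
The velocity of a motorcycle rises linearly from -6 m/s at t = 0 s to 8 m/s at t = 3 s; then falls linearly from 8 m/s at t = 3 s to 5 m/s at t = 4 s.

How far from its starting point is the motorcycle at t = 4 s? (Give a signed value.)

9.5 m

Displacement is the signed area under the v-t curve.
0–3 s: ½(-6 + 8)(3) = 3 m
3–4 s: ½(8 + 5)(1) = 6.5 m
Net displacement = 9.5 m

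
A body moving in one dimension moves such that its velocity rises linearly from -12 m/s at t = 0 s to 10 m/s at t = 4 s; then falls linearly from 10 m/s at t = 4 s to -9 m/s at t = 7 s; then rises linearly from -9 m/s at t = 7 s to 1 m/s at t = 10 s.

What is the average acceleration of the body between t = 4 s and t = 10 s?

-1.5 m/s²

Average acceleration = Δv/Δt = (1 − 10)/(10 − 4) = -1.5 m/s².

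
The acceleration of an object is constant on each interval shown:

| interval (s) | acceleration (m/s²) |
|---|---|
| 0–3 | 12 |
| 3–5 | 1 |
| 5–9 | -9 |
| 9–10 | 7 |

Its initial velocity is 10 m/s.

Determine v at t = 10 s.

Δv equals the area under the a-t graph; then v = v₀ + Δv.
0–3 s: 12 × 3 = 36 m/s
3–5 s: 1 × 2 = 2 m/s
5–9 s: -9 × 4 = -36 m/s
9–10 s: 7 × 1 = 7 m/s
Δv = 9 m/s, so v(10) = 10 + (9) = 19 m/s.

19 m/s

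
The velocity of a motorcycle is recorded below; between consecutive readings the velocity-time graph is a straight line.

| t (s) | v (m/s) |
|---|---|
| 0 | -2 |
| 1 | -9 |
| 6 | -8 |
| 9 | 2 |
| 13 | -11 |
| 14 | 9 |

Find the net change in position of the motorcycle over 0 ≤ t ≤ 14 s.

-76 m

Displacement is the signed area under the v-t curve.
0–1 s: ½(-2 + -9)(1) = -5.5 m
1–6 s: ½(-9 + -8)(5) = -42.5 m
6–9 s: ½(-8 + 2)(3) = -9 m
9–13 s: ½(2 + -11)(4) = -18 m
13–14 s: ½(-11 + 9)(1) = -1 m
Net displacement = -76 m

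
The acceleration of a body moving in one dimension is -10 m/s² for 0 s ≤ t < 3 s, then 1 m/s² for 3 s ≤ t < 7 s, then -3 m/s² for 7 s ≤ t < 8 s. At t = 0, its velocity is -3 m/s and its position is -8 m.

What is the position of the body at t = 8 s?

On each constant-a segment, Δv = aΔt and Δx = v₀Δt + ½aΔt²; chain segment to segment.
0–3 s: v starts -3 m/s; Δx = -3·3 + ½·-10·3² = -54 m; v ends -33 m/s.
3–7 s: v starts -33 m/s; Δx = -33·4 + ½·1·4² = -124 m; v ends -29 m/s.
7–8 s: v starts -29 m/s; Δx = -29·1 + ½·-3·1² = -30.5 m; v ends -32 m/s.
x(8) = -8 + Σ Δx = -216.5 m.

-216.5 m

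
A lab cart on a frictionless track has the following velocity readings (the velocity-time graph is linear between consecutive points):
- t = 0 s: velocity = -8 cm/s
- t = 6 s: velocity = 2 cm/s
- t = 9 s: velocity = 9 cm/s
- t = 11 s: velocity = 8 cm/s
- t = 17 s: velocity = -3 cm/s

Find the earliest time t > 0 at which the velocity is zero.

t = 4.8 s

v changes sign on 0–6 s (from -8 to 2); the graph is linear there, so v = 0 at t = 0 + (8)·(6 − 0)/(2 − -8) = 4.8 s.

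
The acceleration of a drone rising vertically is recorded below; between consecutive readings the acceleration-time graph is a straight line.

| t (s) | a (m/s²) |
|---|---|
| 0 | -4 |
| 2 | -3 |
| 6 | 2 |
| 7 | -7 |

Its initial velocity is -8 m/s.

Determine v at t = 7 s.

-19.5 m/s

Δv equals the area under the a-t graph; then v = v₀ + Δv.
0–2 s: ½(-4 + -3)(2) = -7 m/s
2–6 s: ½(-3 + 2)(4) = -2 m/s
6–7 s: ½(2 + -7)(1) = -2.5 m/s
Δv = -11.5 m/s, so v(7) = -8 + (-11.5) = -19.5 m/s.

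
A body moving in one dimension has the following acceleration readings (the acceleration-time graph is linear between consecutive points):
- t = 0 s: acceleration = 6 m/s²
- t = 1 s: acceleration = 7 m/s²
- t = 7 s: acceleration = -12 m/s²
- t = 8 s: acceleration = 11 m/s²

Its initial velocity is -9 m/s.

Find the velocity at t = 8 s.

Δv equals the area under the a-t graph; then v = v₀ + Δv.
0–1 s: ½(6 + 7)(1) = 6.5 m/s
1–7 s: ½(7 + -12)(6) = -15 m/s
7–8 s: ½(-12 + 11)(1) = -0.5 m/s
Δv = -9 m/s, so v(8) = -9 + (-9) = -18 m/s.

-18 m/s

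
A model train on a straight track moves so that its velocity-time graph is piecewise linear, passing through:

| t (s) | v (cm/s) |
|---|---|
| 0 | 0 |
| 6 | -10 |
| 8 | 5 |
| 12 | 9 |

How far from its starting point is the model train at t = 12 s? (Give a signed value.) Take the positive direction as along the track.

-7 cm

Displacement is the signed area under the v-t curve.
0–6 s: ½(0 + -10)(6) = -30 cm
6–8 s: ½(-10 + 5)(2) = -5 cm
8–12 s: ½(5 + 9)(4) = 28 cm
Net displacement = -7 cm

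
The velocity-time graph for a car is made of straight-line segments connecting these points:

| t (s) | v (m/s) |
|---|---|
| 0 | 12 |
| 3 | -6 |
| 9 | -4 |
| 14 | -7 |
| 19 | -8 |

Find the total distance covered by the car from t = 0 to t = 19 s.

110 m

Distance (not displacement) is the total path length: add the absolute areas under v-t.
0–3 s: v = 0 at t = 2 s; triangle areas 12 + 3 = 15 m
3–9 s: |½(-6 + -4)(6)| = 30 m
9–14 s: |½(-4 + -7)(5)| = 27.5 m
14–19 s: |½(-7 + -8)(5)| = 37.5 m
Total distance = 110 m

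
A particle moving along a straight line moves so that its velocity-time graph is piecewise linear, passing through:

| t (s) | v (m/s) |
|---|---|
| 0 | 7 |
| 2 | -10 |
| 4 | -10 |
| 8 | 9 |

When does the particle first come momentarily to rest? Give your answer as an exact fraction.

v changes sign on 0–2 s (from 7 to -10); the graph is linear there, so v = 0 at t = 0 + (-7)·(2 − 0)/(-10 − 7) = 14/17 s.

t = 14/17 s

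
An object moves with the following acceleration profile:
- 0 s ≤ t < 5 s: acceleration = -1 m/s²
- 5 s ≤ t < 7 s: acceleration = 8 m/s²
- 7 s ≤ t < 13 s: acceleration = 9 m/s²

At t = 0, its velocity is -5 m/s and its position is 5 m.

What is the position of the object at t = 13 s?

On each constant-a segment, Δv = aΔt and Δx = v₀Δt + ½aΔt²; chain segment to segment.
0–5 s: v starts -5 m/s; Δx = -5·5 + ½·-1·5² = -37.5 m; v ends -10 m/s.
5–7 s: v starts -10 m/s; Δx = -10·2 + ½·8·2² = -4 m; v ends 6 m/s.
7–13 s: v starts 6 m/s; Δx = 6·6 + ½·9·6² = 198 m; v ends 60 m/s.
x(13) = 5 + Σ Δx = 161.5 m.

161.5 m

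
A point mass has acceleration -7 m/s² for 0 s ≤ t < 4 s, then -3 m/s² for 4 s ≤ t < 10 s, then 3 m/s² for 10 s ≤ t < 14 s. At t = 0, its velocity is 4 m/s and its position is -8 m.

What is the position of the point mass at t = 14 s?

On each constant-a segment, Δv = aΔt and Δx = v₀Δt + ½aΔt²; chain segment to segment.
0–4 s: v starts 4 m/s; Δx = 4·4 + ½·-7·4² = -40 m; v ends -24 m/s.
4–10 s: v starts -24 m/s; Δx = -24·6 + ½·-3·6² = -198 m; v ends -42 m/s.
10–14 s: v starts -42 m/s; Δx = -42·4 + ½·3·4² = -144 m; v ends -30 m/s.
x(14) = -8 + Σ Δx = -390 m.

-390 m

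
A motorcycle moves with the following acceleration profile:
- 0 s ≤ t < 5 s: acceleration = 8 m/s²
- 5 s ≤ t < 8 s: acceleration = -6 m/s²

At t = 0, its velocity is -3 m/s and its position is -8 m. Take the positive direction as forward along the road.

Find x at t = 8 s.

On each constant-a segment, Δv = aΔt and Δx = v₀Δt + ½aΔt²; chain segment to segment.
0–5 s: v starts -3 m/s; Δx = -3·5 + ½·8·5² = 85 m; v ends 37 m/s.
5–8 s: v starts 37 m/s; Δx = 37·3 + ½·-6·3² = 84 m; v ends 19 m/s.
x(8) = -8 + Σ Δx = 161 m.

161 m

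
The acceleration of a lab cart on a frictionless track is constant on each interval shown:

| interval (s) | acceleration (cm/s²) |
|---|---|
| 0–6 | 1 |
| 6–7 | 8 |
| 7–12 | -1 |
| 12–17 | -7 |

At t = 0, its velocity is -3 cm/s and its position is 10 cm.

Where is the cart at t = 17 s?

On each constant-a segment, Δv = aΔt and Δx = v₀Δt + ½aΔt²; chain segment to segment.
0–6 s: v starts -3 cm/s; Δx = -3·6 + ½·1·6² = 0 cm; v ends 3 cm/s.
6–7 s: v starts 3 cm/s; Δx = 3·1 + ½·8·1² = 7 cm; v ends 11 cm/s.
7–12 s: v starts 11 cm/s; Δx = 11·5 + ½·-1·5² = 42.5 cm; v ends 6 cm/s.
12–17 s: v starts 6 cm/s; Δx = 6·5 + ½·-7·5² = -57.5 cm; v ends -29 cm/s.
x(17) = 10 + Σ Δx = 2 cm.

2 cm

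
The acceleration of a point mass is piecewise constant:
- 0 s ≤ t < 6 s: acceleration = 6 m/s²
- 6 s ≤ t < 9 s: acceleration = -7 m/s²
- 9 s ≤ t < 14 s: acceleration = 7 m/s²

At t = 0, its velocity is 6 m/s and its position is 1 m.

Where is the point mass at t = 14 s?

On each constant-a segment, Δv = aΔt and Δx = v₀Δt + ½aΔt²; chain segment to segment.
0–6 s: v starts 6 m/s; Δx = 6·6 + ½·6·6² = 144 m; v ends 42 m/s.
6–9 s: v starts 42 m/s; Δx = 42·3 + ½·-7·3² = 94.5 m; v ends 21 m/s.
9–14 s: v starts 21 m/s; Δx = 21·5 + ½·7·5² = 192.5 m; v ends 56 m/s.
x(14) = 1 + Σ Δx = 432 m.

432 m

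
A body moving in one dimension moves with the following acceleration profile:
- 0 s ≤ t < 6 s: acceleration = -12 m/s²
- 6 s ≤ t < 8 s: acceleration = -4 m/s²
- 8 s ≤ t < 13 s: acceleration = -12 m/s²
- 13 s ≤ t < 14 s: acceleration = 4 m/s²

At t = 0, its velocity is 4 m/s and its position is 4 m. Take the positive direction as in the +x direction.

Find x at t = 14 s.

On each constant-a segment, Δv = aΔt and Δx = v₀Δt + ½aΔt²; chain segment to segment.
0–6 s: v starts 4 m/s; Δx = 4·6 + ½·-12·6² = -192 m; v ends -68 m/s.
6–8 s: v starts -68 m/s; Δx = -68·2 + ½·-4·2² = -144 m; v ends -76 m/s.
8–13 s: v starts -76 m/s; Δx = -76·5 + ½·-12·5² = -530 m; v ends -136 m/s.
13–14 s: v starts -136 m/s; Δx = -136·1 + ½·4·1² = -134 m; v ends -132 m/s.
x(14) = 4 + Σ Δx = -996 m.

-996 m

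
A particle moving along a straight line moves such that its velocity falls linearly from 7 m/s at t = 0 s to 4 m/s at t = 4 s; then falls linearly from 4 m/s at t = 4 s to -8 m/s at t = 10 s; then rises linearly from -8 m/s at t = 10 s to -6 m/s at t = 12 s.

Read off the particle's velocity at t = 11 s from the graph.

-7 m/s

On 10–12 s the graph is linear from -8 to -6 m/s: v(11) = -8 + (-6 − -8)·(11 − 10)/(12 − 10) = -7 m/s.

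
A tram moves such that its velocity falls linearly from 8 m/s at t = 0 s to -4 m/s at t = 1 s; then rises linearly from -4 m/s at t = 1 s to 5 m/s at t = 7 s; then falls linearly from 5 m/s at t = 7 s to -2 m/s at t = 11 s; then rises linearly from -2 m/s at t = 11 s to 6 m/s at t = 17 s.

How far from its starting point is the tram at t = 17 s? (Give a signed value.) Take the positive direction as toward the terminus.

Displacement is the signed area under the v-t curve.
0–1 s: ½(8 + -4)(1) = 2 m
1–7 s: ½(-4 + 5)(6) = 3 m
7–11 s: ½(5 + -2)(4) = 6 m
11–17 s: ½(-2 + 6)(6) = 12 m
Net displacement = 23 m

23 m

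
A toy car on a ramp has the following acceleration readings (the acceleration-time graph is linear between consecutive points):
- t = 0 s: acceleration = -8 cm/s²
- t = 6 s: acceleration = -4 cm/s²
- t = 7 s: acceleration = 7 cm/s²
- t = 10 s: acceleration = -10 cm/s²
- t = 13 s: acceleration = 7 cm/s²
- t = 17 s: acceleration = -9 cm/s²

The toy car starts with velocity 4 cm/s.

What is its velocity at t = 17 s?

Δv equals the area under the a-t graph; then v = v₀ + Δv.
0–6 s: ½(-8 + -4)(6) = -36 cm/s
6–7 s: ½(-4 + 7)(1) = 1.5 cm/s
7–10 s: ½(7 + -10)(3) = -4.5 cm/s
10–13 s: ½(-10 + 7)(3) = -4.5 cm/s
13–17 s: ½(7 + -9)(4) = -4 cm/s
Δv = -47.5 cm/s, so v(17) = 4 + (-47.5) = -43.5 cm/s.

-43.5 cm/s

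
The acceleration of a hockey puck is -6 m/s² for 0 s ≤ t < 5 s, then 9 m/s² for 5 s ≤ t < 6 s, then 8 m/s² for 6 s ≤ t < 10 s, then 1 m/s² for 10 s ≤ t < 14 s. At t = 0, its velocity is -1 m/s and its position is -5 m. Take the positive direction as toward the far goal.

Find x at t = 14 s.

-87.5 m

On each constant-a segment, Δv = aΔt and Δx = v₀Δt + ½aΔt²; chain segment to segment.
0–5 s: v starts -1 m/s; Δx = -1·5 + ½·-6·5² = -80 m; v ends -31 m/s.
5–6 s: v starts -31 m/s; Δx = -31·1 + ½·9·1² = -26.5 m; v ends -22 m/s.
6–10 s: v starts -22 m/s; Δx = -22·4 + ½·8·4² = -24 m; v ends 10 m/s.
10–14 s: v starts 10 m/s; Δx = 10·4 + ½·1·4² = 48 m; v ends 14 m/s.
x(14) = -5 + Σ Δx = -87.5 m.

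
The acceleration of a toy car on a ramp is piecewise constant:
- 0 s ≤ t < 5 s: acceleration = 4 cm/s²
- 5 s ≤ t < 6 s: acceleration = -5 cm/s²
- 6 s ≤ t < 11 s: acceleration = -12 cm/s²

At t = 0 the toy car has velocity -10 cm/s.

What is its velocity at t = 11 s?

-55 cm/s

Δv equals the area under the a-t graph; then v = v₀ + Δv.
0–5 s: 4 × 5 = 20 cm/s
5–6 s: -5 × 1 = -5 cm/s
6–11 s: -12 × 5 = -60 cm/s
Δv = -45 cm/s, so v(11) = -10 + (-45) = -55 cm/s.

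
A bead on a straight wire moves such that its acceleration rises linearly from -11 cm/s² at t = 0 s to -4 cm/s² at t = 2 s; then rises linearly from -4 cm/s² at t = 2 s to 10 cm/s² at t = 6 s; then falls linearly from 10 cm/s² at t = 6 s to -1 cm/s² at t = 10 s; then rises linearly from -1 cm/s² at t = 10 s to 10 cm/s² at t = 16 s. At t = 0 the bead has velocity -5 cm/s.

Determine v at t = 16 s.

Δv equals the area under the a-t graph; then v = v₀ + Δv.
0–2 s: ½(-11 + -4)(2) = -15 cm/s
2–6 s: ½(-4 + 10)(4) = 12 cm/s
6–10 s: ½(10 + -1)(4) = 18 cm/s
10–16 s: ½(-1 + 10)(6) = 27 cm/s
Δv = 42 cm/s, so v(16) = -5 + (42) = 37 cm/s.

37 cm/s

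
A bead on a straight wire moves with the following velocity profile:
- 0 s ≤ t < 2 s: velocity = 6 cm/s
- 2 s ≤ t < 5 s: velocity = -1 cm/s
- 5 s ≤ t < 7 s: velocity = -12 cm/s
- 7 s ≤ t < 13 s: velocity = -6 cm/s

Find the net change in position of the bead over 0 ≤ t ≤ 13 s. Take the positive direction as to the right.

-51 cm

Displacement is the signed area under the v-t curve.
0–2 s: 6 × 2 = 12 cm
2–5 s: -1 × 3 = -3 cm
5–7 s: -12 × 2 = -24 cm
7–13 s: -6 × 6 = -36 cm
Net displacement = -51 cm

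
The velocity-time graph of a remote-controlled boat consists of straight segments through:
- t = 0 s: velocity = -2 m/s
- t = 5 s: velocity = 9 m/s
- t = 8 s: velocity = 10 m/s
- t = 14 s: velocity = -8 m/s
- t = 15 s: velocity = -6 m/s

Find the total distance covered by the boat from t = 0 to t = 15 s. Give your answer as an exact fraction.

Total distance travelled is ∫|v| dt — sum the magnitudes of each area piece.
0–5 s: v = 0 at t = 10/11 s; triangle areas 10/11 + 405/22 = 425/22 m
5–8 s: |½(9 + 10)(3)| = 28.5 m
8–14 s: v = 0 at t = 34/3 s; triangle areas 50/3 + 32/3 = 82/3 m
14–15 s: |½(-8 + -6)(1)| = 7 m
Total distance = 2711/33 m

2711/33 m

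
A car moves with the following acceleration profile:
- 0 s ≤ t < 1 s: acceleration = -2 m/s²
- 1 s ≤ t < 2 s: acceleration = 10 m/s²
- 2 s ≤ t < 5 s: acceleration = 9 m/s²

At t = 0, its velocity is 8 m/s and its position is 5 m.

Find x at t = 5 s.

111.5 m

On each constant-a segment, Δv = aΔt and Δx = v₀Δt + ½aΔt²; chain segment to segment.
0–1 s: v starts 8 m/s; Δx = 8·1 + ½·-2·1² = 7 m; v ends 6 m/s.
1–2 s: v starts 6 m/s; Δx = 6·1 + ½·10·1² = 11 m; v ends 16 m/s.
2–5 s: v starts 16 m/s; Δx = 16·3 + ½·9·3² = 88.5 m; v ends 43 m/s.
x(5) = 5 + Σ Δx = 111.5 m.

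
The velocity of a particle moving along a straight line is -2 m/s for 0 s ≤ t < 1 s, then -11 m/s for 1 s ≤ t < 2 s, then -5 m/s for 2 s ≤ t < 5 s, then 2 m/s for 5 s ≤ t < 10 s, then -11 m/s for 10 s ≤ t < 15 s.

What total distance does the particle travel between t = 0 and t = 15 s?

Distance (not displacement) is the total path length: add the absolute areas under v-t.
0–1 s: |-2| × 1 = 2 m
1–2 s: |-11| × 1 = 11 m
2–5 s: |-5| × 3 = 15 m
5–10 s: |2| × 5 = 10 m
10–15 s: |-11| × 5 = 55 m
Total distance = 93 m

93 m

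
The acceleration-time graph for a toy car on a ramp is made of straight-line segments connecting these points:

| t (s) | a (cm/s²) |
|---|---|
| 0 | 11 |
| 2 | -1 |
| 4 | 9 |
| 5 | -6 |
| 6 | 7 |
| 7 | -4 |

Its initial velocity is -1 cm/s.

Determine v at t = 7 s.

20.5 cm/s

Δv equals the area under the a-t graph; then v = v₀ + Δv.
0–2 s: ½(11 + -1)(2) = 10 cm/s
2–4 s: ½(-1 + 9)(2) = 8 cm/s
4–5 s: ½(9 + -6)(1) = 1.5 cm/s
5–6 s: ½(-6 + 7)(1) = 0.5 cm/s
6–7 s: ½(7 + -4)(1) = 1.5 cm/s
Δv = 21.5 cm/s, so v(7) = -1 + (21.5) = 20.5 cm/s.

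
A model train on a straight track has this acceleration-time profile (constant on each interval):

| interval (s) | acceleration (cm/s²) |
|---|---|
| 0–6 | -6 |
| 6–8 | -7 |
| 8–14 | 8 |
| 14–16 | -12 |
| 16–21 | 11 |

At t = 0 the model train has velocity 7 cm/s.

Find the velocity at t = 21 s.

36 cm/s

Δv equals the area under the a-t graph; then v = v₀ + Δv.
0–6 s: -6 × 6 = -36 cm/s
6–8 s: -7 × 2 = -14 cm/s
8–14 s: 8 × 6 = 48 cm/s
14–16 s: -12 × 2 = -24 cm/s
16–21 s: 11 × 5 = 55 cm/s
Δv = 29 cm/s, so v(21) = 7 + (29) = 36 cm/s.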